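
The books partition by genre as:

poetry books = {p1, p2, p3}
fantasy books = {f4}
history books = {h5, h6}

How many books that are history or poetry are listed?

5

history: 2; poetry: 3; together 2 + 3 = 5.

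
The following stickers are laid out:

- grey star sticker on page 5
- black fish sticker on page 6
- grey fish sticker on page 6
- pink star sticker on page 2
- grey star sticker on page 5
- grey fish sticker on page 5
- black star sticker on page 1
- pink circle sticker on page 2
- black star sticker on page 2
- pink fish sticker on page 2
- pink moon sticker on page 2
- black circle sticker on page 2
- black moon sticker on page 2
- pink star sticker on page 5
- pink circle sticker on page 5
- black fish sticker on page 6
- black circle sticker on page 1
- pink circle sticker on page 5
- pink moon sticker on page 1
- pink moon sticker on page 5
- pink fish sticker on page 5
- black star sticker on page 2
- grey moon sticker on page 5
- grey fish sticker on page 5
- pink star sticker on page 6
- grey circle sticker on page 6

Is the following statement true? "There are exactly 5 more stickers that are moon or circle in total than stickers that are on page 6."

stickers that are moon or circle: 11.
stickers on page 6: 5.
The claim requires 11 − 5 (= 6) to equal 5, which does not hold.

False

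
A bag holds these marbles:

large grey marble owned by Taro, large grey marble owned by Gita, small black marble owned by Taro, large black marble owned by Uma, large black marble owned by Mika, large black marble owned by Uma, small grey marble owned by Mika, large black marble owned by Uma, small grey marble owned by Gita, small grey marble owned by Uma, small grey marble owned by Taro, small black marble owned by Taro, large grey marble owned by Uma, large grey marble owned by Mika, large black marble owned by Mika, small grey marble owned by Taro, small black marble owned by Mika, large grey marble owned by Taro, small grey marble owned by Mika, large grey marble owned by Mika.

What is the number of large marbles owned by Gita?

1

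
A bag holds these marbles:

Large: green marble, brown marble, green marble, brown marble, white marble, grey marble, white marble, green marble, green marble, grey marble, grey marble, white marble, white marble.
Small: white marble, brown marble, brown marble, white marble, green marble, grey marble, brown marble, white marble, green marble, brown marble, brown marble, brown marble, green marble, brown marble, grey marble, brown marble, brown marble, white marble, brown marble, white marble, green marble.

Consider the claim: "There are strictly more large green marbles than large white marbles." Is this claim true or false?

There are 4 large green marbles.
There are 4 large white marbles.
The claim requires 4 > 4, which does not hold.

False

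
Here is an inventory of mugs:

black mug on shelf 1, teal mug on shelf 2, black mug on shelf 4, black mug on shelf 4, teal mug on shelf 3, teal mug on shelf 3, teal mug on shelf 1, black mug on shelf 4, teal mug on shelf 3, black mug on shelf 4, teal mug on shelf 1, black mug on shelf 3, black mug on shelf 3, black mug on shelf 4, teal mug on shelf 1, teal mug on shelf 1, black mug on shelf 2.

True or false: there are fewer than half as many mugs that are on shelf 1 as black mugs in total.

False

|mugs on shelf 1| = 5.
|black mugs| = 9.
The claim requires 2 × 5 = 10 < 9, which does not hold.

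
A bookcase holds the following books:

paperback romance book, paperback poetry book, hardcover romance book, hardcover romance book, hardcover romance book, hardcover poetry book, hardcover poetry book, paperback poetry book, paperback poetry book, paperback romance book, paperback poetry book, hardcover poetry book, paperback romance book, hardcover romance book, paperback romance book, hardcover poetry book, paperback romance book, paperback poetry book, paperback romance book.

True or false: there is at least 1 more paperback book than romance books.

|paperback books| = 11.
|romance books| = 10.
The claim requires 11 − 10 = 1 ≥ 1, which holds.

True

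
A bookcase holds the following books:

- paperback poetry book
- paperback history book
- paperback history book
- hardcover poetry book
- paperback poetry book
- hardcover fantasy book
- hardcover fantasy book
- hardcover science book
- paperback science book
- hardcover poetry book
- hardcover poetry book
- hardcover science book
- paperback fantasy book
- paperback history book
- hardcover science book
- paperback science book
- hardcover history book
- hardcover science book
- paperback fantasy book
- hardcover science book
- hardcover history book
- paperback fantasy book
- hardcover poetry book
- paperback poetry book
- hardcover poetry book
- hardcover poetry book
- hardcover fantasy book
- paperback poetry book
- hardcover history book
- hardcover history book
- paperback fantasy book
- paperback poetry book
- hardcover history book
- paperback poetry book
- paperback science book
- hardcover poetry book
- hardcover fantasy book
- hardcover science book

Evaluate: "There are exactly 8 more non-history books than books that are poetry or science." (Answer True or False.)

True

There are 30 non-history books.
There are 22 books that are poetry or science.
The claim requires 30 − 22 (= 8) to equal 8, which holds.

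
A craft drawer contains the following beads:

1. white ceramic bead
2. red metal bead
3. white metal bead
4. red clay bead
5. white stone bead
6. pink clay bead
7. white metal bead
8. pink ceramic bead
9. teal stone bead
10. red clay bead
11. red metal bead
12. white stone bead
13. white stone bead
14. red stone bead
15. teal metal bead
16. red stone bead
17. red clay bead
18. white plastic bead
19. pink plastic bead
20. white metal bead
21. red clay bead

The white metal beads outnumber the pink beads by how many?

0

white metal beads: 3.
pink beads: 3.
3 − 3 = 0.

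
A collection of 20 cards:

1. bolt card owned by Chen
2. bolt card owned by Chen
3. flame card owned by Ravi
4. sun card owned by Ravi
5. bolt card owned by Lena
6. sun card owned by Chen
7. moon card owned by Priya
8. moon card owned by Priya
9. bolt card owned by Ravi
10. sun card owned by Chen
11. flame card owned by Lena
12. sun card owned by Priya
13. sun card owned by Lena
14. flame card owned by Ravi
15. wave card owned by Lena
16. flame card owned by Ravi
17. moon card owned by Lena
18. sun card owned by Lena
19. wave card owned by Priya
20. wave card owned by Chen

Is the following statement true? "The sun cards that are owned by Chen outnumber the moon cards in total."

|sun cards owned by Chen| = 2.
|moon cards| = 3.
The claim requires 2 > 3, which does not hold.

False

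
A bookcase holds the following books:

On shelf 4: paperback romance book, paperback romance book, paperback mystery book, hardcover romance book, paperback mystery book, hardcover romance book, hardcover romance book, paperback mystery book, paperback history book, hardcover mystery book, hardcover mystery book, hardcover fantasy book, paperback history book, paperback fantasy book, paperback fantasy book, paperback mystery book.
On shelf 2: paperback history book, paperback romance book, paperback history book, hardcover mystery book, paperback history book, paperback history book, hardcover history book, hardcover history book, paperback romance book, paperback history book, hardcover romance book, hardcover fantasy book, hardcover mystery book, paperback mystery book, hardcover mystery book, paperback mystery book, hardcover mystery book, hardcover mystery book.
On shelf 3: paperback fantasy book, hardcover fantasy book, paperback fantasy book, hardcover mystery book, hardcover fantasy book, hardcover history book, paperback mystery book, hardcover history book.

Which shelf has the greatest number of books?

shelf 2

Counts by shelf: shelf 2→18, shelf 4→16, shelf 3→8.
The maximum is 18, held uniquely by shelf 2.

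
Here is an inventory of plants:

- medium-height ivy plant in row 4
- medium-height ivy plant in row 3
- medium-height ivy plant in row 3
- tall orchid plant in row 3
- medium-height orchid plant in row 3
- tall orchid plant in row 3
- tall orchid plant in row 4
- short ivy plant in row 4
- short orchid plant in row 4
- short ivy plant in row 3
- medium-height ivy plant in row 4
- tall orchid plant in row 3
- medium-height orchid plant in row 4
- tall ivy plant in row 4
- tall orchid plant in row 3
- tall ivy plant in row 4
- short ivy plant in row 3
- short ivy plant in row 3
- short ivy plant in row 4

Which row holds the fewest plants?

row 4

Counts by row: row 3→10, row 4→9.
The minimum is 9, held uniquely by row 4.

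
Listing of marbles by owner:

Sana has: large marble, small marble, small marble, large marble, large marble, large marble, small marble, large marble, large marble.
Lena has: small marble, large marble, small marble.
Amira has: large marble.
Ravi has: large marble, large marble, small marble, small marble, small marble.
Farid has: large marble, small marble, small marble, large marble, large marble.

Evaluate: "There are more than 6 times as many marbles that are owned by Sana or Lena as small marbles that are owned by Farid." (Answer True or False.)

Count of marbles owned by Sana or Lena: 12.
Count of small marbles owned by Farid: 2.
The claim requires 12 > 6 × 2 = 12, which does not hold.

False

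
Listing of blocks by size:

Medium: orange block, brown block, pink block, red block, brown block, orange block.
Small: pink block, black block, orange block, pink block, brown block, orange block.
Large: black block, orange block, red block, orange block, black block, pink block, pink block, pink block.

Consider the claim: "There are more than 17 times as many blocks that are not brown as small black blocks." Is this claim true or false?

False

blocks that are not brown: 17.
small black blocks: 1.
The claim requires 17 > 17 × 1 = 17, which does not hold.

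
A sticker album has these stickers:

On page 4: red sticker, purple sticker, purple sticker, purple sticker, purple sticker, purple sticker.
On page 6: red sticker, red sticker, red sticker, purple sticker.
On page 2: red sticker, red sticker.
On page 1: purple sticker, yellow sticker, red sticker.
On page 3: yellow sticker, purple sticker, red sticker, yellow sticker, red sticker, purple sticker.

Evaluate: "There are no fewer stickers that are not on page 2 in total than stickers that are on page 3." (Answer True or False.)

There are 19 stickers that are not on page 2.
There are 6 stickers on page 3.
The claim requires 19 ≥ 6, which holds.

True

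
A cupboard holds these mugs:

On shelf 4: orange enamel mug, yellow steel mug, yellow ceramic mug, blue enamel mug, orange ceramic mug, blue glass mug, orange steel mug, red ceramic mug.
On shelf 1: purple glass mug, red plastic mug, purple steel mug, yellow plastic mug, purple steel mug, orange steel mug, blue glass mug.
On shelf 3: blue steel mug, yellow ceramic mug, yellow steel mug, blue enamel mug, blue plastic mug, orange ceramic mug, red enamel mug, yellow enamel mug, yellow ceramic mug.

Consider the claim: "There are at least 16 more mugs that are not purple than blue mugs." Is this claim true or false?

|mugs that are not purple| = 21.
|blue mugs| = 6.
The claim requires 21 − 6 = 15 ≥ 16, which does not hold.

False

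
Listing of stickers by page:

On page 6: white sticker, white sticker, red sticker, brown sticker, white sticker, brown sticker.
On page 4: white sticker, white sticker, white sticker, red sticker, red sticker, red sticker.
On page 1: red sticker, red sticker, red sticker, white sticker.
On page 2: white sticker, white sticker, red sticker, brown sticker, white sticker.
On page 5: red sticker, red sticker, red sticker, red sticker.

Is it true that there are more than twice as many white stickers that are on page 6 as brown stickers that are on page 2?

True

|white stickers on page 6| = 3.
|brown stickers on page 2| = 1.
The claim requires 3 > 2 × 1 = 2, which holds.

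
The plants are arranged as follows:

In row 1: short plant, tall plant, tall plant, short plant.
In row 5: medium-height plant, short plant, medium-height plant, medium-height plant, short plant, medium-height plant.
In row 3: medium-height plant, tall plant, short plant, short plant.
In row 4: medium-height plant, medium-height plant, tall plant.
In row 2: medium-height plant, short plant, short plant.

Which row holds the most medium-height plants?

row 5

Counts by row (restricted to medium-height plants): row 5→4, row 4→2, row 3→1, row 2→1, row 1→0.
The maximum is 4, held uniquely by row 5.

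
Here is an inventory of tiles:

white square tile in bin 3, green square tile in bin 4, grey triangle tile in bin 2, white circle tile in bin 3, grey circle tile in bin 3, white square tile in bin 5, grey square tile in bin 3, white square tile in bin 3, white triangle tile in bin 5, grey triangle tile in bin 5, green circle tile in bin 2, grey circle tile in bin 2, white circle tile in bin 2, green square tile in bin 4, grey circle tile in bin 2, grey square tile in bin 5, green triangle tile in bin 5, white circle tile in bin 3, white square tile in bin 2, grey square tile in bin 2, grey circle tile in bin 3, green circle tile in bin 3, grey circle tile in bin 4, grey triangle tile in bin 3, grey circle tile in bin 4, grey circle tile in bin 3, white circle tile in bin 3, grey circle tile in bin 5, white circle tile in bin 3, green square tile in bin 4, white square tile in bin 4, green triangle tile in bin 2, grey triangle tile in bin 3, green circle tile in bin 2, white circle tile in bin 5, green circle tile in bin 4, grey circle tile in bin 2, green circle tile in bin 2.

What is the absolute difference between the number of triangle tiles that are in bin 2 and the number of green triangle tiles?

triangle tiles in bin 2: 2. green triangle tiles: 2.
|2 − 2| = 2 − 2 = 0.

0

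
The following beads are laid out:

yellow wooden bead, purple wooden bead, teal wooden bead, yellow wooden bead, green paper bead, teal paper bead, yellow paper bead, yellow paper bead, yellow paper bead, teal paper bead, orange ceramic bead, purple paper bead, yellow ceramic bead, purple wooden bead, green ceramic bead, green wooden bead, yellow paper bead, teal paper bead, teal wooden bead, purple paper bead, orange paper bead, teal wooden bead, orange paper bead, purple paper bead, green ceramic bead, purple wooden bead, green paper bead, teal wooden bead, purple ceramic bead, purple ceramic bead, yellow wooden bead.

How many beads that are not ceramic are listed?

Total beads: 31; with the excluded value: 6; remaining 31 − 6 = 25.

25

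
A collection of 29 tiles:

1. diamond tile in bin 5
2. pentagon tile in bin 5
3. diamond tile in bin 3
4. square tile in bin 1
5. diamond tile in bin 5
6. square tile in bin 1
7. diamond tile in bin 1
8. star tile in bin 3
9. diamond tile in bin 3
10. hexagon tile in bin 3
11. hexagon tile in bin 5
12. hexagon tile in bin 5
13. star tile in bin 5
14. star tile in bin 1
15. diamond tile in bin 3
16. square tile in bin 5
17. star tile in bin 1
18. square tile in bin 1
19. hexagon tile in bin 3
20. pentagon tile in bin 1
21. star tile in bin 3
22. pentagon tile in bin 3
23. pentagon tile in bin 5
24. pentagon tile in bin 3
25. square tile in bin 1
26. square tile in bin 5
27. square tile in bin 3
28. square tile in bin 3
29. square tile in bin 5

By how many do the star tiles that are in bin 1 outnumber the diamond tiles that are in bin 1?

star tiles in bin 1: 2.
diamond tiles in bin 1: 1.
2 − 1 = 1.

1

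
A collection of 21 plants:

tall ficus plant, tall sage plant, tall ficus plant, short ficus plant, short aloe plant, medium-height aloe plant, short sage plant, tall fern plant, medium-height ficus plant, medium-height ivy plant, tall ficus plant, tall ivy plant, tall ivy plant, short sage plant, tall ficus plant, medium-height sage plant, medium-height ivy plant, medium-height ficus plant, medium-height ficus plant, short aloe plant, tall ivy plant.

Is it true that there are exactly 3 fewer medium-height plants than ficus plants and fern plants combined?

False

|medium-height plants| = 7.
ficus plants: 8; fern plants: 1; combined: 8 + 1 = 9.
The claim requires 9 − 7 (= 2) to equal 3, which does not hold.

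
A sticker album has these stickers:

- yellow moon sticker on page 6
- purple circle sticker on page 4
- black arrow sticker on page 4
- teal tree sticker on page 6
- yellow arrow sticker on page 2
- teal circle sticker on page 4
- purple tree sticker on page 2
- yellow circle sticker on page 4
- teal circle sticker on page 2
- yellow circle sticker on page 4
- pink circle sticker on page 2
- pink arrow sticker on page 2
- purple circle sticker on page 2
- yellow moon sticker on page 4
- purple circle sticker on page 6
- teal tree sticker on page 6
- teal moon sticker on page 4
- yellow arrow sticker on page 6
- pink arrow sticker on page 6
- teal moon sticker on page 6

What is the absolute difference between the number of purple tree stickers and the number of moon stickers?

3

purple tree stickers: 1. moon stickers: 4.
|1 − 4| = 4 − 1 = 3.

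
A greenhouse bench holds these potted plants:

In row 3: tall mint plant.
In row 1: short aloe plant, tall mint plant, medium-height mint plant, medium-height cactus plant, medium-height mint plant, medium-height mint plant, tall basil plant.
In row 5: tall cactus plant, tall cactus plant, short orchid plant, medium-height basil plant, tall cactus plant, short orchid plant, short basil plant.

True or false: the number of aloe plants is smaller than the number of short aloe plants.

False

There is 1 aloe plant.
There is 1 short aloe plant.
The claim requires 1 < 1, which does not hold.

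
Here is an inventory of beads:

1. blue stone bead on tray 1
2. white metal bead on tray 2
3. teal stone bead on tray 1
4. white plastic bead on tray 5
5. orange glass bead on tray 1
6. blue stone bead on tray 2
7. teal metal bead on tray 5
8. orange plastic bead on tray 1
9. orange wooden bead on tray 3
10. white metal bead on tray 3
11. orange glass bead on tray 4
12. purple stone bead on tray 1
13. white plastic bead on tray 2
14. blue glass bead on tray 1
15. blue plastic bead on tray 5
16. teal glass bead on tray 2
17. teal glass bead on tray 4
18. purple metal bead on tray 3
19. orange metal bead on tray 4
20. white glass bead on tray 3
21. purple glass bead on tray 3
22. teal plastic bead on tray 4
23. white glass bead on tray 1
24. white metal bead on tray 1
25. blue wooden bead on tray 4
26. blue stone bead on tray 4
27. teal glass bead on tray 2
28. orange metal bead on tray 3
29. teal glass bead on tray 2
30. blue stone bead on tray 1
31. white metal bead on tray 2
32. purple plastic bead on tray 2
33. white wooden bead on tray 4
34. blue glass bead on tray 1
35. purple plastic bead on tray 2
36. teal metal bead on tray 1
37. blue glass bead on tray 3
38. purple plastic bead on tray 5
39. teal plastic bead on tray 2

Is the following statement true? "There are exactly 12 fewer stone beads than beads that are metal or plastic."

There are 6 stone beads.
There are 18 beads that are metal or plastic.
The claim requires 18 − 6 (= 12) to equal 12, which holds.

True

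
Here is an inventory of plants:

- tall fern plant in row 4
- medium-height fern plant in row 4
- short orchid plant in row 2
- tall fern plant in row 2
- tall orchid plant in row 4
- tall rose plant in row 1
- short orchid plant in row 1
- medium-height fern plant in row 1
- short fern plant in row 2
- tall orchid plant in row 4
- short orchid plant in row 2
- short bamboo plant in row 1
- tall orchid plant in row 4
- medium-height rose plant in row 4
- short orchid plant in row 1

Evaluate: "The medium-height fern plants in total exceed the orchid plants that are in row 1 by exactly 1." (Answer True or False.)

There are 2 medium-height fern plants.
There are 2 orchid plants in row 1.
The claim requires 2 − 2 (= 0) to equal 1, which does not hold.

False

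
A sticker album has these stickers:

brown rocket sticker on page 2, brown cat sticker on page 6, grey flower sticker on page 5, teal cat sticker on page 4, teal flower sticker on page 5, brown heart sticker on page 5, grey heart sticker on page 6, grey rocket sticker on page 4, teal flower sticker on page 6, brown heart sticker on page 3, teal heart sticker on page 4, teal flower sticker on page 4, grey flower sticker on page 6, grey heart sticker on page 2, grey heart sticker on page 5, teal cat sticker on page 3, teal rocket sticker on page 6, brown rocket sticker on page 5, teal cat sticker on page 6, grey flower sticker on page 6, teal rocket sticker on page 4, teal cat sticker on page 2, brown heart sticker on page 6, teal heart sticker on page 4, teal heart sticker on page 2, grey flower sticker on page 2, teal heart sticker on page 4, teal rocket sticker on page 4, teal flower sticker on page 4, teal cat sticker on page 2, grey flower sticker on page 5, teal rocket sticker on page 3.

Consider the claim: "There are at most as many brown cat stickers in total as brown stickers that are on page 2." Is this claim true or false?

True

|brown cat stickers| = 1.
|brown stickers on page 2| = 1.
The claim requires 1 ≤ 1, which holds.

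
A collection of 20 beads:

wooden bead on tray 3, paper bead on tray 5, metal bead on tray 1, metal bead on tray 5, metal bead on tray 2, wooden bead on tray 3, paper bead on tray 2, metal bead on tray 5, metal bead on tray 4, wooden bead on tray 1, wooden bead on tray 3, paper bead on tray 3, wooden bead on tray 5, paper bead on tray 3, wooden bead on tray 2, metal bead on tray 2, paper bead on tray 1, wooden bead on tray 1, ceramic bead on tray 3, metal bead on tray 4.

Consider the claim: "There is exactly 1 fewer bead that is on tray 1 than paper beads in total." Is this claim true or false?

True

beads on tray 1: 4.
paper beads: 5.
The claim requires 5 − 4 (= 1) to equal 1, which holds.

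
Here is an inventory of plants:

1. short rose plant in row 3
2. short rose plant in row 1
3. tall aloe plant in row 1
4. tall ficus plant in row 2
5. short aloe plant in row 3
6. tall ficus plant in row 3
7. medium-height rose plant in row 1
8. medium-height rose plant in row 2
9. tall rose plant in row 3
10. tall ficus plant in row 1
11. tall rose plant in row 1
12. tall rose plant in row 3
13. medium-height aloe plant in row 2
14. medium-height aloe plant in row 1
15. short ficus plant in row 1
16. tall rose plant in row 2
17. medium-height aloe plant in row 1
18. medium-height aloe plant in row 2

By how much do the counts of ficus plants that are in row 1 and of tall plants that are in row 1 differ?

1

ficus plants in row 1: 2. tall plants in row 1: 3.
|2 − 3| = 3 − 2 = 1.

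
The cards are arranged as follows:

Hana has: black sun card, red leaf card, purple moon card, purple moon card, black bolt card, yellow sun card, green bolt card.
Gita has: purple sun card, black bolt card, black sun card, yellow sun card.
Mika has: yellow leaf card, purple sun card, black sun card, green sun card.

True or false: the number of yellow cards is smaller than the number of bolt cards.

False

yellow cards: 3.
bolt cards: 3.
The claim requires 3 < 3, which does not hold.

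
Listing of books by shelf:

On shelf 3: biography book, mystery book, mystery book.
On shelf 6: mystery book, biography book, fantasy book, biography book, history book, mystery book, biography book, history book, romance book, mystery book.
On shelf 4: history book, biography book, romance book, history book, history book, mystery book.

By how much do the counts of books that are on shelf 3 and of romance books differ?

books on shelf 3: 3. romance books: 2.
|3 − 2| = 3 − 2 = 1.

1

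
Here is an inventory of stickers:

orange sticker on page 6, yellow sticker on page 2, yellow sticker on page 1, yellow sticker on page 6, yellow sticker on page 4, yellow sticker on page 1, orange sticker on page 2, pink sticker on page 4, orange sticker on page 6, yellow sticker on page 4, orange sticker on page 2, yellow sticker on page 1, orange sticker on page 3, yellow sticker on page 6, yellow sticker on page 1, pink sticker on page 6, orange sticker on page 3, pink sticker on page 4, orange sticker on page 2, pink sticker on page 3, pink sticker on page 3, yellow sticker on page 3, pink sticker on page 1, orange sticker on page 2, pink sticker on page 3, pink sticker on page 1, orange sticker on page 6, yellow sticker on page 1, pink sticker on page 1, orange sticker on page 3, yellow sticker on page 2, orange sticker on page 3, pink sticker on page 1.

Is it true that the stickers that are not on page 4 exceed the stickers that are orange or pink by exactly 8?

|stickers that are not on page 4| = 29.
|stickers that are orange or pink| = 21.
The claim requires 29 − 21 (= 8) to equal 8, which holds.

True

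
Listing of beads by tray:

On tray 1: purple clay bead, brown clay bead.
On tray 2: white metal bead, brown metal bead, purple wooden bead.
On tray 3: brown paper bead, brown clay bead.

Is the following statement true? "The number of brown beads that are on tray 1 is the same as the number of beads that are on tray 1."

False

|brown beads on tray 1| = 1.
|beads on tray 1| = 2.
The claim requires 1 = 2, which does not hold.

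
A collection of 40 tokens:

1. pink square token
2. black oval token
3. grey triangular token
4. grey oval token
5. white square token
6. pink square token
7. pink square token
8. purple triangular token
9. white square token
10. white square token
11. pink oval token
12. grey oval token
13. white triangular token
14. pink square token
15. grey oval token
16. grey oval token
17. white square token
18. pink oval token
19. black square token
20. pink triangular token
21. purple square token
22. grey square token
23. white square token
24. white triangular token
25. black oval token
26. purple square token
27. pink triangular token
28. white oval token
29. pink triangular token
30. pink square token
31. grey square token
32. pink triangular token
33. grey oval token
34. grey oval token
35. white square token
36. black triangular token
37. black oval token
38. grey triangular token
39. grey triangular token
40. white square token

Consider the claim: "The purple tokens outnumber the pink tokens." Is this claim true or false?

purple tokens: 3.
pink tokens: 11.
The claim requires 3 > 11, which does not hold.

False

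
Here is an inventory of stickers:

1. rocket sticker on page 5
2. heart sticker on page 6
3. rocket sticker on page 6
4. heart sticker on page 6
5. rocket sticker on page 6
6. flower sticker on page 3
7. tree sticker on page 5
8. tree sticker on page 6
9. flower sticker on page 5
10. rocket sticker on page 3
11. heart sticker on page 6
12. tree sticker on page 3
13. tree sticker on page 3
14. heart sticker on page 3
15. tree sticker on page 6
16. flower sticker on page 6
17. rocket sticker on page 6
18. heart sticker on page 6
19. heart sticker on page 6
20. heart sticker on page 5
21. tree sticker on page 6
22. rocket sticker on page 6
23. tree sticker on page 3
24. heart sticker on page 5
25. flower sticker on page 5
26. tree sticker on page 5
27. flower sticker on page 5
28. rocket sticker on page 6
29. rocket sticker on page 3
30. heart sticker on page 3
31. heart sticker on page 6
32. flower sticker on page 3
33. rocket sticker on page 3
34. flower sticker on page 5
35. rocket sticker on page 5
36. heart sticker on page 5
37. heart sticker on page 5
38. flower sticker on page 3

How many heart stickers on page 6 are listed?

6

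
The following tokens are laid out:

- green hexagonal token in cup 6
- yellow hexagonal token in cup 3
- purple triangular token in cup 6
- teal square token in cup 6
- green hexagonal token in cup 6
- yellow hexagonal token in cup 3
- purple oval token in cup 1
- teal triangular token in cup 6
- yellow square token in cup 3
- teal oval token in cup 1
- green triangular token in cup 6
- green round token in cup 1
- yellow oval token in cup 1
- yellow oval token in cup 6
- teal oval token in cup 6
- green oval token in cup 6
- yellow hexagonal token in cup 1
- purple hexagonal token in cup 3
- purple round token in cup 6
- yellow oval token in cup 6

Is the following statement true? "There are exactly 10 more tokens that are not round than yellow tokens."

False

There are 18 tokens that are not round.
There are 7 yellow tokens.
The claim requires 18 − 7 (= 11) to equal 10, which does not hold.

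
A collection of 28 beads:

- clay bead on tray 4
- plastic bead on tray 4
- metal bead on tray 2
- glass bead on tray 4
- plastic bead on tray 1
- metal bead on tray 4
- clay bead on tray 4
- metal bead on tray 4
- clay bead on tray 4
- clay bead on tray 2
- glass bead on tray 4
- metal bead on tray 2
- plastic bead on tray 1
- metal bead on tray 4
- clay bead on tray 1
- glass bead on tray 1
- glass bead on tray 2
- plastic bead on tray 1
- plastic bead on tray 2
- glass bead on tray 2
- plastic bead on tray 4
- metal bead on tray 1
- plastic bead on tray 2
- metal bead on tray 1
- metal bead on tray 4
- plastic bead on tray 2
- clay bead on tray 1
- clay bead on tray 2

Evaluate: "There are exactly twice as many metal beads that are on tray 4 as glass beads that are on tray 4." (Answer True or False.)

|metal beads on tray 4| = 4.
|glass beads on tray 4| = 2.
The claim requires 4 = 2 × 2 = 4, which holds.

True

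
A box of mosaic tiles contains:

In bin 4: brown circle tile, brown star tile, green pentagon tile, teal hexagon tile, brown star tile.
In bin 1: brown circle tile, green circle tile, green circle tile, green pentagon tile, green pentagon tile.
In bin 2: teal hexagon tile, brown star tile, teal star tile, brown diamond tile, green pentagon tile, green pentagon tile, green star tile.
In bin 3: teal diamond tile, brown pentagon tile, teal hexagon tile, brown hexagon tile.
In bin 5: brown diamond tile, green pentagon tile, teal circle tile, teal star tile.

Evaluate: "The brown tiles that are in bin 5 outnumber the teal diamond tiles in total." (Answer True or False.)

There is 1 brown tile in bin 5.
There is 1 teal diamond tile.
The claim requires 1 > 1, which does not hold.

False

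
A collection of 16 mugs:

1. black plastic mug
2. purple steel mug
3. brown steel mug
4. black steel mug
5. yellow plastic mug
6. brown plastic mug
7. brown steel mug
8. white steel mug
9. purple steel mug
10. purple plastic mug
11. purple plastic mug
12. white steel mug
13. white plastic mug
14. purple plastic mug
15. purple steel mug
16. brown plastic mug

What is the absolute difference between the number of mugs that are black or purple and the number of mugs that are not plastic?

mugs that are black or purple: 8. mugs that are not plastic: 8.
|8 − 8| = 8 − 8 = 0.

0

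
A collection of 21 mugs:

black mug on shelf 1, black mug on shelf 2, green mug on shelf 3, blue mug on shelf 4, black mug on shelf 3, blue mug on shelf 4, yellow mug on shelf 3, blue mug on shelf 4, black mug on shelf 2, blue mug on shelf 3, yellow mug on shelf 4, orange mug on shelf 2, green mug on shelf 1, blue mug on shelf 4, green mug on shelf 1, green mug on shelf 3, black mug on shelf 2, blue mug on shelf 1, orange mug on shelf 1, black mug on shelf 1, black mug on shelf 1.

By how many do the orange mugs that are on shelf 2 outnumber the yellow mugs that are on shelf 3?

orange mugs on shelf 2: 1.
yellow mugs on shelf 3: 1.
1 − 1 = 0.

0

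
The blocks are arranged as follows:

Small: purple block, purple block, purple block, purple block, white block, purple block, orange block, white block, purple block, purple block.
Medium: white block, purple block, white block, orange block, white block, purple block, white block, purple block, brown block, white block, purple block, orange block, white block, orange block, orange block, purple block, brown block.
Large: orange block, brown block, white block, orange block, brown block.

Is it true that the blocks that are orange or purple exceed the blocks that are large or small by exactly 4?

|blocks that are orange or purple| = 19.
|blocks that are large or small| = 15.
The claim requires 19 − 15 (= 4) to equal 4, which holds.

True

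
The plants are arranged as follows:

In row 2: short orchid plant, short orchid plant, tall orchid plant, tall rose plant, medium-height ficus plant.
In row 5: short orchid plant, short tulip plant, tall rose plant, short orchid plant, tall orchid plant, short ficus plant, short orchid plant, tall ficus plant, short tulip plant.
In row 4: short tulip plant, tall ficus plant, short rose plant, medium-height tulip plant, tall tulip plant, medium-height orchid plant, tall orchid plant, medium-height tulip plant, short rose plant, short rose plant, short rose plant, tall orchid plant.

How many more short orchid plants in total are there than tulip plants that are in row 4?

1

short orchid plants: 5.
tulip plants in row 4: 4.
5 − 4 = 1.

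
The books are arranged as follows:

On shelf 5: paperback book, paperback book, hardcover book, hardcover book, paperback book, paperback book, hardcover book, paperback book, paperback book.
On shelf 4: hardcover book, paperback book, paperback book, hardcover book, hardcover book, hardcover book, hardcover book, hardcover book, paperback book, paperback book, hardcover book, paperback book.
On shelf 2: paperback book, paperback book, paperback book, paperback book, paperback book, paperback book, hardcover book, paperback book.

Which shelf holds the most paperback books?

shelf 2

Counts by shelf (restricted to paperback books): shelf 2→7, shelf 5→6, shelf 4→5.
The maximum is 7, held uniquely by shelf 2.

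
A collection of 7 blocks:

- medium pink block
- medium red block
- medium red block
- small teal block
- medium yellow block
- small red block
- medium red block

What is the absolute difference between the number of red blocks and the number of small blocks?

2

red blocks: 4. small blocks: 2.
|4 − 2| = 4 − 2 = 2.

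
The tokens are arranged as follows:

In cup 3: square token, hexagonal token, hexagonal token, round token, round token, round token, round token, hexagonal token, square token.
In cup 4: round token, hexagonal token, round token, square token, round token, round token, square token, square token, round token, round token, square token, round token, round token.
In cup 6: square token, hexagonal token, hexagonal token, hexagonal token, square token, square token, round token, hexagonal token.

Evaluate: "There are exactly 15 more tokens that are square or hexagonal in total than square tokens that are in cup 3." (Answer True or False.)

True

tokens that are square or hexagonal: 17.
square tokens in cup 3: 2.
The claim requires 17 − 2 (= 15) to equal 15, which holds.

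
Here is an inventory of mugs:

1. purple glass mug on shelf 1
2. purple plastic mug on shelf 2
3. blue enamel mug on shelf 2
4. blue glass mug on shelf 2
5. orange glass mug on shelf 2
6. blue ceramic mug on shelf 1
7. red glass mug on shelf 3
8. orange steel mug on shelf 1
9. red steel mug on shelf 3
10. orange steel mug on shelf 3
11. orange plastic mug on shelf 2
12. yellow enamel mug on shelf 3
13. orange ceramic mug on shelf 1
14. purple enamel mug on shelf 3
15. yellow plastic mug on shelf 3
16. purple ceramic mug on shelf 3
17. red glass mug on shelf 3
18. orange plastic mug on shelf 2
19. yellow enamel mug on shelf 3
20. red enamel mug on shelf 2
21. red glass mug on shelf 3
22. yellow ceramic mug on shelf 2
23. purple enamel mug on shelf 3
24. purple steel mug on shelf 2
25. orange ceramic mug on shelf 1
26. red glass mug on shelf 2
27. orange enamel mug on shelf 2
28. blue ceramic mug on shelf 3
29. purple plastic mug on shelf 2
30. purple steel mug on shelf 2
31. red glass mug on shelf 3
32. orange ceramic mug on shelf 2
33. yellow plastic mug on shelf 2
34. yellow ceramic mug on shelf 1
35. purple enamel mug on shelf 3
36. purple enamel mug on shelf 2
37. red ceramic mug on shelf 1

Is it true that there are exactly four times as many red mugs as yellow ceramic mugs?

There are 8 red mugs.
There are 2 yellow ceramic mugs.
The claim requires 8 = 4 × 2 = 8, which holds.

True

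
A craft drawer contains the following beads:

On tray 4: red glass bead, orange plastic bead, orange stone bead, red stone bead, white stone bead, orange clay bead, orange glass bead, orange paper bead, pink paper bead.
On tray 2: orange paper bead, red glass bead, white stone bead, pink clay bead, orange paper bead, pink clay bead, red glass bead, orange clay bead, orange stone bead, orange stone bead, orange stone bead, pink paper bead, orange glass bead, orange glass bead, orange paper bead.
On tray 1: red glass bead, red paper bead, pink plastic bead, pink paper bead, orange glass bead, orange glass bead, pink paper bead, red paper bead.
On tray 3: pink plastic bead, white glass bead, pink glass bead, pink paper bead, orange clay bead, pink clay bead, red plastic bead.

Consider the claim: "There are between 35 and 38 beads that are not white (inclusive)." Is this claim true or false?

|beads that are not white| = 36.
The claim requires 35 ≤ 36 ≤ 38, which holds.

True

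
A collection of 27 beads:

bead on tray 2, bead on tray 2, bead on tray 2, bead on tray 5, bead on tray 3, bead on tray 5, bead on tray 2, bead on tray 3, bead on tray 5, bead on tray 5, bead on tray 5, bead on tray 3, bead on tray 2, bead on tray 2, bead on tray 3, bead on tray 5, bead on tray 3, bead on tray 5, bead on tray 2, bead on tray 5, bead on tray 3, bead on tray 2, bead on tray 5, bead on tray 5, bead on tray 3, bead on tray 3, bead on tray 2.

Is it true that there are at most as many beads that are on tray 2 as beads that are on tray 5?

|beads on tray 2| = 9.
|beads on tray 5| = 10.
The claim requires 9 ≤ 10, which holds.

True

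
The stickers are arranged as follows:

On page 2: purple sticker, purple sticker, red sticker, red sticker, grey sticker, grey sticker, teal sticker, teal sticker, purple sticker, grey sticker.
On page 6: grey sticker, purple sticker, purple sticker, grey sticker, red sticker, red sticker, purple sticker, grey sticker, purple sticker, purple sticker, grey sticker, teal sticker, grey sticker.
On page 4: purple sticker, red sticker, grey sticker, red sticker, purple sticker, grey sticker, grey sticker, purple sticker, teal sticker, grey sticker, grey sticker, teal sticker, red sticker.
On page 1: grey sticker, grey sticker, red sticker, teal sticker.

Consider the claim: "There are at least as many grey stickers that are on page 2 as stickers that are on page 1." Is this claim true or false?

There are 3 grey stickers on page 2.
There are 4 stickers on page 1.
The claim requires 3 ≥ 4, which does not hold.

False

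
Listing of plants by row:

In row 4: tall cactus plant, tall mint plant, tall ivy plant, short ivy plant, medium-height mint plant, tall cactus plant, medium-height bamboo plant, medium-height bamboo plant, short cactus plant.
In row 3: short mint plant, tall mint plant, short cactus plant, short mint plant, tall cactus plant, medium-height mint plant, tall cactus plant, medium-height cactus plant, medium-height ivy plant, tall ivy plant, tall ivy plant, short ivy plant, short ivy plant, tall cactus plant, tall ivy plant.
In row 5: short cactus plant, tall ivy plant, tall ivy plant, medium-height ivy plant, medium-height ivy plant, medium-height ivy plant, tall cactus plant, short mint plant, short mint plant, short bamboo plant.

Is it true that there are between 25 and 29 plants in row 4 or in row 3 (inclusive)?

False

|plants in row 4 or in row 3| = 24.
The claim requires 25 ≤ 24 ≤ 29, which does not hold.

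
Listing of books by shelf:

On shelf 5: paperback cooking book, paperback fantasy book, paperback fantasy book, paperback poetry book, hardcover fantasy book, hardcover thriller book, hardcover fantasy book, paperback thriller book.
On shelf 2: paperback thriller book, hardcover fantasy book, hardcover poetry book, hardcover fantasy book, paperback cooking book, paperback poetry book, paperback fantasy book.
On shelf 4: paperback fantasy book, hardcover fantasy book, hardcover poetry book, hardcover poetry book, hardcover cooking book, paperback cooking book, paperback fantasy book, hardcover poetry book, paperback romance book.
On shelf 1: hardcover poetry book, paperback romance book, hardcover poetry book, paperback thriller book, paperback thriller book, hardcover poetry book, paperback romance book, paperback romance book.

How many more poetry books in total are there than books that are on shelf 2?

2

poetry books: 9.
books on shelf 2: 7.
9 − 7 = 2.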